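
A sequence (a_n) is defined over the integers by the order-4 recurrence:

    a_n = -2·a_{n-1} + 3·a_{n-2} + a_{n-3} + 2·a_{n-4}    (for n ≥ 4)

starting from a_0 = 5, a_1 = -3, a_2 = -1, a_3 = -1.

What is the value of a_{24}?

a_4 = -2·-1 + 3·-1 + 1·-3 + 2·5 = 6
a_5 = -2·6 + 3·-1 + 1·-1 + 2·-3 = -22
a_6 = -2·-22 + 3·6 + 1·-1 + 2·-1 = 59
a_7 = -2·59 + 3·-22 + 1·6 + 2·-1 = -180
a_8 = -2·-180 + 3·59 + 1·-22 + 2·6 = 527
a_9 = -2·527 + 3·-180 + 1·59 + 2·-22 = -1579
a_10 = -2·-1579 + 3·527 + 1·-180 + 2·59 = 4677
a_11 = -2·4677 + 3·-1579 + 1·527 + 2·-180 = -13924
a_12 = -2·-13924 + 3·4677 + 1·-1579 + 2·527 = 41354
a_13 = -2·41354 + 3·-13924 + 1·4677 + 2·-1579 = -122961
a_14 = -2·-122961 + 3·41354 + 1·-13924 + 2·4677 = 365414
a_15 = -2·365414 + 3·-122961 + 1·41354 + 2·-13924 = -1086205
a_16 = -2·-1086205 + 3·365414 + 1·-122961 + 2·41354 = 3228399
a_17 = -2·3228399 + 3·-1086205 + 1·365414 + 2·-122961 = -9595921
a_18 = -2·-9595921 + 3·3228399 + 1·-1086205 + 2·365414 = 28521662
a_19 = -2·28521662 + 3·-9595921 + 1·3228399 + 2·-1086205 = -84775098
a_20 = -2·-84775098 + 3·28521662 + 1·-9595921 + 2·3228399 = 251976059
a_21 = -2·251976059 + 3·-84775098 + 1·28521662 + 2·-9595921 = -748947592
a_22 = -2·-748947592 + 3·251976059 + 1·-84775098 + 2·28521662 = 2226091587
a_23 = -2·2226091587 + 3·-748947592 + 1·251976059 + 2·-84775098 = -6616600087
a_24 = -2·-6616600087 + 3·2226091587 + 1·-748947592 + 2·251976059 = 19666479461

19666479461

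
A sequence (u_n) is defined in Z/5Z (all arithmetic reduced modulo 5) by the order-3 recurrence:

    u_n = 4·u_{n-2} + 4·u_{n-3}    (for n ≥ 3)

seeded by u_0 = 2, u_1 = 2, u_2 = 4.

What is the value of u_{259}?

u_3 = 0·4 + 4·2 + 4·2 = 1
u_4 = 0·1 + 4·4 + 4·2 = 4
u_5 = 0·4 + 4·1 + 4·4 = 0
u_6 = 0·0 + 4·4 + 4·1 = 0
u_7 = 0·0 + 4·0 + 4·4 = 1
u_8 = 0·1 + 4·0 + 4·0 = 0
u_9 = 0·0 + 4·1 + 4·0 = 4
u_10 = 0·4 + 4·0 + 4·1 = 4
u_11 = 0·4 + 4·4 + 4·0 = 1
u_12 = 0·1 + 4·4 + 4·4 = 2
u_13 = 0·2 + 4·1 + 4·4 = 0
u_14 = 0·0 + 4·2 + 4·1 = 2
u_15 = 0·2 + 4·0 + 4·2 = 3
u_16 = 0·3 + 4·2 + 4·0 = 3
u_17 = 0·3 + 4·3 + 4·2 = 0
u_18 = 0·0 + 4·3 + 4·3 = 4
u_19 = 0·4 + 4·0 + 4·3 = 2
u_20 = 0·2 + 4·4 + 4·0 = 1
u_21 = 0·1 + 4·2 + 4·4 = 4
u_22 = 0·4 + 4·1 + 4·2 = 2
u_23 = 0·2 + 4·4 + 4·1 = 0
u_24 = 0·0 + 4·2 + 4·4 = 4
u_25 = 0·4 + 4·0 + 4·2 = 3
u_26 = 0·3 + 4·4 + 4·0 = 1
u_27 = 0·1 + 4·3 + 4·4 = 3
u_28 = 0·3 + 4·1 + 4·3 = 1
u_29 = 0·1 + 4·3 + 4·1 = 1
u_30 = 0·1 + 4·1 + 4·3 = 1
u_31 = 0·1 + 4·1 + 4·1 = 3
u_32 = 0·3 + 4·1 + 4·1 = 3
u_33 = 0·3 + 4·3 + 4·1 = 1
u_34 = 0·1 + 4·3 + 4·3 = 4
u_35 = 0·4 + 4·1 + 4·3 = 1
u_36 = 0·1 + 4·4 + 4·1 = 0
u_37 = 0·0 + 4·1 + 4·4 = 0
u_38 = 0·0 + 4·0 + 4·1 = 4
u_39 = 0·4 + 4·0 + 4·0 = 0
u_40 = 0·0 + 4·4 + 4·0 = 1
u_41 = 0·1 + 4·0 + 4·4 = 1
u_42 = 0·1 + 4·1 + 4·0 = 4
u_43 = 0·4 + 4·1 + 4·1 = 3
u_44 = 0·3 + 4·4 + 4·1 = 0
u_45 = 0·0 + 4·3 + 4·4 = 3
u_46 = 0·3 + 4·0 + 4·3 = 2
u_47 = 0·2 + 4·3 + 4·0 = 2
u_48 = 0·2 + 4·2 + 4·3 = 0
u_49 = 0·0 + 4·2 + 4·2 = 1
u_50 = 0·1 + 4·0 + 4·2 = 3
u_51 = 0·3 + 4·1 + 4·0 = 4
u_52 = 0·4 + 4·3 + 4·1 = 1
u_53 = 0·1 + 4·4 + 4·3 = 3
u_54 = 0·3 + 4·1 + 4·4 = 0
u_55 = 0·0 + 4·3 + 4·1 = 1
u_56 = 0·1 + 4·0 + 4·3 = 2
u_57 = 0·2 + 4·1 + 4·0 = 4
u_58 = 0·4 + 4·2 + 4·1 = 2
u_59 = 0·2 + 4·4 + 4·2 = 4
u_60 = 0·4 + 4·2 + 4·4 = 4
u_61 = 0·4 + 4·4 + 4·2 = 4
u_62 = 0·4 + 4·4 + 4·4 = 2
u_63 = 0·2 + 4·4 + 4·4 = 2
u_64 = 0·2 + 4·2 + 4·4 = 4
(u_62, u_63, u_64) = (2, 2, 4) = (u_0, u_1, u_2), so the sequence has period 62.
259 ≡ 11 (mod 62), hence u_259 = u_11 = 1.

1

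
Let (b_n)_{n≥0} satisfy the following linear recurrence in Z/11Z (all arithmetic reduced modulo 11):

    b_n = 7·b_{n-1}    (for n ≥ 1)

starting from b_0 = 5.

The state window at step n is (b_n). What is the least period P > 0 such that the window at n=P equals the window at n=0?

n=0: window = (5)
n=1: window = (2)
n=2: window = (3)
n=3: window = (10)
n=4: window = (4)
n=5: window = (6)
n=6: window = (9)
n=7: window = (8)
n=8: window = (1)
n=9: window = (7)
n=10: window = (5)
window at n=10 equals window at n=0 → period = 10

10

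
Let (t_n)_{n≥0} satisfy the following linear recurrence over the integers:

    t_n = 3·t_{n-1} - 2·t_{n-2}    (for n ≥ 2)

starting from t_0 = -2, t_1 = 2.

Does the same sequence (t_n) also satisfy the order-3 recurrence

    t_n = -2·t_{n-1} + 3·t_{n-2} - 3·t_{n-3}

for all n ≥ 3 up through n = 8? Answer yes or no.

Terms t_0..t_8: -2, 2, 10, 26, 58, 122, 250, 506, 1018
n=3: candidate gives -8, actual t_3 = 26 ✗

no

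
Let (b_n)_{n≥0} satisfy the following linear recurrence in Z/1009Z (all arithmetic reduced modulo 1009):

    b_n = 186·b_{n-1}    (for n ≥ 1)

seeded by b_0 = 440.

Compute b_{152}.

535

b_1 = 186·440 = 111
b_2 = 186·111 = 466
b_3 = 186·466 = 911
b_4 = 186·911 = 943
b_5 = 186·943 = 841
b_6 = 186·841 = 31
b_7 = 186·31 = 721
b_8 = 186·721 = 918
b_9 = 186·918 = 227
b_10 = 186·227 = 853
b_11 = 186·853 = 245
b_12 = 186·245 = 165
b_13 = 186·165 = 420
b_14 = 186·420 = 427
b_15 = 186·427 = 720
b_16 = 186·720 = 732
b_17 = 186·732 = 946
b_18 = 186·946 = 390
b_19 = 186·390 = 901
b_20 = 186·901 = 92
b_21 = 186·92 = 968
b_22 = 186·968 = 446
b_23 = 186·446 = 218
b_24 = 186·218 = 188
b_25 = 186·188 = 662
b_26 = 186·662 = 34
b_27 = 186·34 = 270
b_28 = 186·270 = 779
b_29 = 186·779 = 607
b_30 = 186·607 = 903
b_31 = 186·903 = 464
b_32 = 186·464 = 539
b_33 = 186·539 = 363
b_34 = 186·363 = 924
b_35 = 186·924 = 334
b_36 = 186·334 = 575
b_37 = 186·575 = 1005
b_38 = 186·1005 = 265
b_39 = 186·265 = 858
b_40 = 186·858 = 166
b_41 = 186·166 = 606
b_42 = 186·606 = 717
b_43 = 186·717 = 174
b_44 = 186·174 = 76
b_45 = 186·76 = 10
b_46 = 186·10 = 851
b_47 = 186·851 = 882
b_48 = 186·882 = 594
b_49 = 186·594 = 503
b_50 = 186·503 = 730
b_51 = 186·730 = 574
b_52 = 186·574 = 819
b_53 = 186·819 = 984
b_54 = 186·984 = 395
b_55 = 186·395 = 822
b_56 = 186·822 = 533
b_57 = 186·533 = 256
b_58 = 186·256 = 193
b_59 = 186·193 = 583
b_60 = 186·583 = 475
b_61 = 186·475 = 567
b_62 = 186·567 = 526
b_63 = 186·526 = 972
b_64 = 186·972 = 181
b_65 = 186·181 = 369
b_66 = 186·369 = 22
b_67 = 186·22 = 56
b_68 = 186·56 = 326
b_69 = 186·326 = 96
b_70 = 186·96 = 703
b_71 = 186·703 = 597
b_72 = 186·597 = 52
b_73 = 186·52 = 591
b_74 = 186·591 = 954
b_75 = 186·954 = 869
b_76 = 186·869 = 194
b_77 = 186·194 = 769
b_78 = 186·769 = 765
b_79 = 186·765 = 21
b_80 = 186·21 = 879
b_81 = 186·879 = 36
b_82 = 186·36 = 642
b_83 = 186·642 = 350
b_84 = 186·350 = 524
b_85 = 186·524 = 600
b_86 = 186·600 = 610
b_87 = 186·610 = 452
b_88 = 186·452 = 325
b_89 = 186·325 = 919
b_90 = 186·919 = 413
b_91 = 186·413 = 134
b_92 = 186·134 = 708
b_93 = 186·708 = 518
b_94 = 186·518 = 493
b_95 = 186·493 = 888
b_96 = 186·888 = 701
b_97 = 186·701 = 225
b_98 = 186·225 = 481
b_99 = 186·481 = 674
b_100 = 186·674 = 248
b_101 = 186·248 = 723
b_102 = 186·723 = 281
b_103 = 186·281 = 807
b_104 = 186·807 = 770
b_105 = 186·770 = 951
b_106 = 186·951 = 311
b_107 = 186·311 = 333
b_108 = 186·333 = 389
b_109 = 186·389 = 715
b_110 = 186·715 = 811
b_111 = 186·811 = 505
b_112 = 186·505 = 93
b_113 = 186·93 = 145
b_114 = 186·145 = 736
b_115 = 186·736 = 681
b_116 = 186·681 = 541
b_117 = 186·541 = 735
b_118 = 186·735 = 495
b_119 = 186·495 = 251
b_120 = 186·251 = 272
b_121 = 186·272 = 142
b_122 = 186·142 = 178
b_123 = 186·178 = 820
b_124 = 186·820 = 161
b_125 = 186·161 = 685
b_126 = 186·685 = 276
b_127 = 186·276 = 886
b_128 = 186·886 = 329
b_129 = 186·329 = 654
b_130 = 186·654 = 564
b_131 = 186·564 = 977
b_132 = 186·977 = 102
b_133 = 186·102 = 810
b_134 = 186·810 = 319
b_135 = 186·319 = 812
b_136 = 186·812 = 691
b_137 = 186·691 = 383
b_138 = 186·383 = 608
b_139 = 186·608 = 80
b_140 = 186·80 = 754
b_141 = 186·754 = 1002
b_142 = 186·1002 = 716
b_143 = 186·716 = 997
b_144 = 186·997 = 795
b_145 = 186·795 = 556
b_146 = 186·556 = 498
b_147 = 186·498 = 809
b_148 = 186·809 = 133
b_149 = 186·133 = 522
b_150 = 186·522 = 228
b_151 = 186·228 = 30
b_152 = 186·30 = 535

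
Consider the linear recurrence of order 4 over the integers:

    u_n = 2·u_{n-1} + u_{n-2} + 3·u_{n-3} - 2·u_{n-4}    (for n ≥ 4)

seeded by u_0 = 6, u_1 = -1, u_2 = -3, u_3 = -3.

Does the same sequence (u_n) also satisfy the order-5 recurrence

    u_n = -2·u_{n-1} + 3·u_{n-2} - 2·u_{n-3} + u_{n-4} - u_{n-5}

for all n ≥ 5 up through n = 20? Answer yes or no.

no

Terms u_0..u_20: 6, -1, -3, -3, -24, -58, -143, -410, -1089, -2901, -7835, -21018, -56396, -151513, -406806, -1092277, -2933107, -7875883, -21148092, -56786834, -152483195
n=5: candidate gives 38, actual u_5 = -58 ✗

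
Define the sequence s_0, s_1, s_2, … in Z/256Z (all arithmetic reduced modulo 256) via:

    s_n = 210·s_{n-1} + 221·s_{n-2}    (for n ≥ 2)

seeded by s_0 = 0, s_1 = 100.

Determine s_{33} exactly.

228

s_2 = 210·100 + 221·0 = 8
s_3 = 210·8 + 221·100 = 228
s_4 = 210·228 + 221·8 = 240
s_5 = 210·240 + 221·228 = 180
s_6 = 210·180 + 221·240 = 216
s_7 = 210·216 + 221·180 = 148
s_8 = 210·148 + 221·216 = 224
s_9 = 210·224 + 221·148 = 132
s_10 = 210·132 + 221·224 = 168
s_11 = 210·168 + 221·132 = 196
s_12 = 210·196 + 221·168 = 208
s_13 = 210·208 + 221·196 = 212
s_14 = 210·212 + 221·208 = 120
s_15 = 210·120 + 221·212 = 116
s_16 = 210·116 + 221·120 = 192
s_17 = 210·192 + 221·116 = 164
s_18 = 210·164 + 221·192 = 72
s_19 = 210·72 + 221·164 = 164
s_20 = 210·164 + 221·72 = 176
s_21 = 210·176 + 221·164 = 244
s_22 = 210·244 + 221·176 = 24
s_23 = 210·24 + 221·244 = 84
s_24 = 210·84 + 221·24 = 160
s_25 = 210·160 + 221·84 = 196
s_26 = 210·196 + 221·160 = 232
s_27 = 210·232 + 221·196 = 132
s_28 = 210·132 + 221·232 = 144
s_29 = 210·144 + 221·132 = 20
s_30 = 210·20 + 221·144 = 184
s_31 = 210·184 + 221·20 = 52
s_32 = 210·52 + 221·184 = 128
s_33 = 210·128 + 221·52 = 228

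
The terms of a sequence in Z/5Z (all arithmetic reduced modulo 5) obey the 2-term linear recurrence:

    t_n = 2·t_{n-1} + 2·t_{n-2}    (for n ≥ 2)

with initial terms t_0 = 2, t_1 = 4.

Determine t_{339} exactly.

2

t_2 = 2·4 + 2·2 = 2
t_3 = 2·2 + 2·4 = 2
t_4 = 2·2 + 2·2 = 3
t_5 = 2·3 + 2·2 = 0
t_6 = 2·0 + 2·3 = 1
t_7 = 2·1 + 2·0 = 2
t_8 = 2·2 + 2·1 = 1
t_9 = 2·1 + 2·2 = 1
t_10 = 2·1 + 2·1 = 4
t_11 = 2·4 + 2·1 = 0
t_12 = 2·0 + 2·4 = 3
t_13 = 2·3 + 2·0 = 1
t_14 = 2·1 + 2·3 = 3
t_15 = 2·3 + 2·1 = 3
t_16 = 2·3 + 2·3 = 2
t_17 = 2·2 + 2·3 = 0
t_18 = 2·0 + 2·2 = 4
t_19 = 2·4 + 2·0 = 3
t_20 = 2·3 + 2·4 = 4
t_21 = 2·4 + 2·3 = 4
t_22 = 2·4 + 2·4 = 1
t_23 = 2·1 + 2·4 = 0
t_24 = 2·0 + 2·1 = 2
t_25 = 2·2 + 2·0 = 4
(t_24, t_25) = (2, 4) = (t_0, t_1), so the sequence has period 24.
339 ≡ 3 (mod 24), hence t_339 = t_3 = 2.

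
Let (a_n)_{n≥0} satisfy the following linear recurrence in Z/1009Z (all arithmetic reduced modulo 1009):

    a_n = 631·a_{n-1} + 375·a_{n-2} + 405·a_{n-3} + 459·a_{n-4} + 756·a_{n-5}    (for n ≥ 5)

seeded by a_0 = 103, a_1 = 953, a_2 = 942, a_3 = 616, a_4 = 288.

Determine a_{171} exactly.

a_5 = 631·288 + 375·616 + 405·942 + 459·953 + 756·103 = 860
a_6 = 631·860 + 375·288 + 405·616 + 459·942 + 756·953 = 680
a_7 = 631·680 + 375·860 + 405·288 + 459·616 + 756·942 = 502
a_8 = 631·502 + 375·680 + 405·860 + 459·288 + 756·616 = 414
a_9 = 631·414 + 375·502 + 405·680 + 459·860 + 756·288 = 427
a_10 = 631·427 + 375·414 + 405·502 + 459·680 + 756·860 = 93
Continuing the recurrence:
  a_11 = 896;  a_12 = 754;  a_13 = 302;  a_14 = 981;  a_15 = 658;  a_16 = 646
  a_17 = 627;  a_18 = 856;  a_19 = 1000;  a_20 = 59;  a_21 = 389;  a_22 = 775
  a_23 = 190;  a_24 = 90;  a_25 = 139;  a_26 = 658;  a_27 = 389;  a_28 = 920
  a_29 = 700;  a_30 = 300;  a_31 = 16;  a_32 = 452;  a_33 = 788;  a_34 = 156
  a_35 = 913;  a_36 = 849;  a_37 = 8;  a_38 = 388;  a_39 = 614;  a_40 = 684
  a_41 = 451;  a_42 = 206;  a_43 = 16;  a_44 = 799;  a_45 = 967;  a_46 = 741
  a_47 = 126;  a_48 = 800;  a_49 = 105;  a_50 = 181;  a_51 = 851;  a_52 = 946
  a_53 = 708;  a_54 = 948;  a_55 = 441;  a_56 = 261;  a_57 = 512;  a_58 = 937
  a_59 = 940;  a_60 = 760;  a_61 = 208;  a_62 = 712;  a_63 = 291;  a_64 = 121
  a_65 = 671;  a_66 = 138;  a_67 = 99;  a_68 = 614;  a_69 = 66;  a_70 = 743
  a_71 = 66;  a_72 = 398;  a_73 = 732;  a_74 = 634;  a_75 = 11;  a_76 = 835
  a_77 = 957;  a_78 = 95;  a_79 = 278;  a_80 = 380;  a_81 = 68;  a_82 = 600
  a_83 = 672;  a_84 = 701;  a_85 = 627;  a_86 = 266;  a_87 = 0;  a_88 = 928
  a_89 = 574;  a_90 = 654;  a_91 = 114;  a_92 = 912;  a_93 = 647;  a_94 = 913
  a_95 = 367;  a_96 = 827;  a_97 = 699;  a_98 = 909;  a_99 = 221;  a_100 = 803
  a_101 = 792;  a_102 = 686;  a_103 = 281;  a_104 = 463;  a_105 = 275;  a_106 = 323
  a_107 = 869;  a_108 = 37;  a_109 = 767;  a_110 = 199;  a_111 = 689;  a_112 = 646
  a_113 = 577;  a_114 = 697;  a_115 = 159;  a_116 = 187;  a_117 = 308;  a_118 = 328
  a_119 = 215;  a_120 = 186;  a_121 = 103;  a_122 = 827;  a_123 = 688;  a_124 = 666
  a_125 = 364;  a_126 = 699;  a_127 = 355;  a_128 = 358;  a_129 = 990;  a_130 = 375
  a_131 = 375;  a_132 = 102;  a_133 = 272;  a_134 = 892;  a_135 = 428;  a_136 = 731
  a_137 = 415;  a_138 = 582;  a_139 = 660;  a_140 = 850;  a_141 = 967;  a_142 = 256
  a_143 = 979;  a_144 = 710;  a_145 = 385;  a_146 = 594;  a_147 = 712;  a_148 = 68
  a_149 = 685;  a_150 = 119;  a_151 = 251;  a_152 = 555;  a_153 = 698;  a_154 = 909
  a_155 = 1000;  a_156 = 919;  a_157 = 600;  a_158 = 658;  a_159 = 346;  a_160 = 76
  a_161 = 751;  a_162 = 668;  a_163 = 782;  a_164 = 569;  a_165 = 177;  a_166 = 622
  a_167 = 397;  a_168 = 250;  a_169 = 402
a_170 = 631·402 + 375·250 + 405·397 + 459·622 + 756·177 = 236
a_171 = 631·236 + 375·402 + 405·250 + 459·397 + 756·622 = 984

984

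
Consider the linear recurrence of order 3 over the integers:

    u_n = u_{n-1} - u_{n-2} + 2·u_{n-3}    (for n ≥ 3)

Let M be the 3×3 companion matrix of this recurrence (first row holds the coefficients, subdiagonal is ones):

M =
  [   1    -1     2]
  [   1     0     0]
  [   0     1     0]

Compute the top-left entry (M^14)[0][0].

32

(M^14)[0][0] is the top entry after applying M 14 times to the unit state (1, 0, 0). Equivalently it is h_{16} for the auxiliary sequence (h_n) obeying the same recurrence with h_2 = 1 and h_i = 0 for 0 ≤ i < 2:
h_3 = 1·1 + -1·0 + 2·0 = 1
h_4 = 1·1 + -1·1 + 2·0 = 0
h_5 = 1·0 + -1·1 + 2·1 = 1
h_6 = 1·1 + -1·0 + 2·1 = 3
h_7 = 1·3 + -1·1 + 2·0 = 2
h_8 = 1·2 + -1·3 + 2·1 = 1
h_9 = 1·1 + -1·2 + 2·3 = 5
h_10 = 1·5 + -1·1 + 2·2 = 8
h_11 = 1·8 + -1·5 + 2·1 = 5
h_12 = 1·5 + -1·8 + 2·5 = 7
h_13 = 1·7 + -1·5 + 2·8 = 18
h_14 = 1·18 + -1·7 + 2·5 = 21
h_15 = 1·21 + -1·18 + 2·7 = 17
h_16 = 1·17 + -1·21 + 2·18 = 32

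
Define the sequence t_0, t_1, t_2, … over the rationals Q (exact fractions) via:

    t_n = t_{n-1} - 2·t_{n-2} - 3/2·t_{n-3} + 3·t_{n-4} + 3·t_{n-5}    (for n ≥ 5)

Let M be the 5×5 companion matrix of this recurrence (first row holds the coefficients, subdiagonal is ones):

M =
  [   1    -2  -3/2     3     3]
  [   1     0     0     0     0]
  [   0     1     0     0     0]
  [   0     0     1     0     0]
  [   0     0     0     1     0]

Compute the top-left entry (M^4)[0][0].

(M^4)[0][0] is the top entry after applying M 4 times to the unit state (1, 0, 0, 0, 0). Equivalently it is h_{8} for the auxiliary sequence (h_n) obeying the same recurrence with h_4 = 1 and h_i = 0 for 0 ≤ i < 4:
h_5 = 1·1 + -2·0 + -3/2·0 + 3·0 + 3·0 = 1
h_6 = 1·1 + -2·1 + -3/2·0 + 3·0 + 3·0 = -1
h_7 = 1·-1 + -2·1 + -3/2·1 + 3·0 + 3·0 = -9/2
h_8 = 1·-9/2 + -2·-1 + -3/2·1 + 3·1 + 3·0 = -1

-1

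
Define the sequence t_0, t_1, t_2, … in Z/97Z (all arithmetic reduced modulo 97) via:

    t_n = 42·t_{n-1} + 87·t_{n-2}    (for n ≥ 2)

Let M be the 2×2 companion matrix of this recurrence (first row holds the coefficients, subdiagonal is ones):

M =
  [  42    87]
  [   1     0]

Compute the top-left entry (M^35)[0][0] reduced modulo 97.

55

(M^35)[0][0] is the top entry after applying M 35 times to the unit state (1, 0). Equivalently it is h_{36} for the auxiliary sequence (h_n) obeying the same recurrence with h_1 = 1 and h_i = 0 for 0 ≤ i < 1:
h_2 = 42·1 + 87·0 = 42
h_3 = 42·42 + 87·1 = 8
h_4 = 42·8 + 87·42 = 13
h_5 = 42·13 + 87·8 = 78
h_6 = 42·78 + 87·13 = 42
h_7 = 42·42 + 87·78 = 14
h_8 = 42·14 + 87·42 = 71
h_9 = 42·71 + 87·14 = 29
h_10 = 42·29 + 87·71 = 23
h_11 = 42·23 + 87·29 = 94
h_12 = 42·94 + 87·23 = 32
h_13 = 42·32 + 87·94 = 16
h_14 = 42·16 + 87·32 = 61
h_15 = 42·61 + 87·16 = 74
h_16 = 42·74 + 87·61 = 73
h_17 = 42·73 + 87·74 = 95
h_18 = 42·95 + 87·73 = 59
h_19 = 42·59 + 87·95 = 73
h_20 = 42·73 + 87·59 = 51
h_21 = 42·51 + 87·73 = 54
h_22 = 42·54 + 87·51 = 12
h_23 = 42·12 + 87·54 = 61
h_24 = 42·61 + 87·12 = 17
h_25 = 42·17 + 87·61 = 7
h_26 = 42·7 + 87·17 = 27
h_27 = 42·27 + 87·7 = 94
h_28 = 42·94 + 87·27 = 89
h_29 = 42·89 + 87·94 = 82
h_30 = 42·82 + 87·89 = 32
h_31 = 42·32 + 87·82 = 39
h_32 = 42·39 + 87·32 = 57
h_33 = 42·57 + 87·39 = 64
h_34 = 42·64 + 87·57 = 81
h_35 = 42·81 + 87·64 = 46
h_36 = 42·46 + 87·81 = 55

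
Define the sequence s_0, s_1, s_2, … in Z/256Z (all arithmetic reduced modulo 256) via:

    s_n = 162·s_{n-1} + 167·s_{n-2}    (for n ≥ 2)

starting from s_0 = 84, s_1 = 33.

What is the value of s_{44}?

112

s_2 = 162·33 + 167·84 = 174
s_3 = 162·174 + 167·33 = 163
s_4 = 162·163 + 167·174 = 168
s_5 = 162·168 + 167·163 = 165
s_6 = 162·165 + 167·168 = 2
s_7 = 162·2 + 167·165 = 231
s_8 = 162·231 + 167·2 = 124
s_9 = 162·124 + 167·231 = 41
s_10 = 162·41 + 167·124 = 214
s_11 = 162·214 + 167·41 = 43
s_12 = 162·43 + 167·214 = 208
s_13 = 162·208 + 167·43 = 173
s_14 = 162·173 + 167·208 = 42
s_15 = 162·42 + 167·173 = 111
s_16 = 162·111 + 167·42 = 164
s_17 = 162·164 + 167·111 = 49
s_18 = 162·49 + 167·164 = 254
s_19 = 162·254 + 167·49 = 179
s_20 = 162·179 + 167·254 = 248
s_21 = 162·248 + 167·179 = 181
s_22 = 162·181 + 167·248 = 82
s_23 = 162·82 + 167·181 = 247
s_24 = 162·247 + 167·82 = 204
s_25 = 162·204 + 167·247 = 57
s_26 = 162·57 + 167·204 = 38
s_27 = 162·38 + 167·57 = 59
s_28 = 162·59 + 167·38 = 32
s_29 = 162·32 + 167·59 = 189
s_30 = 162·189 + 167·32 = 122
s_31 = 162·122 + 167·189 = 127
s_32 = 162·127 + 167·122 = 244
s_33 = 162·244 + 167·127 = 65
s_34 = 162·65 + 167·244 = 78
s_35 = 162·78 + 167·65 = 195
s_36 = 162·195 + 167·78 = 72
s_37 = 162·72 + 167·195 = 197
s_38 = 162·197 + 167·72 = 162
s_39 = 162·162 + 167·197 = 7
s_40 = 162·7 + 167·162 = 28
s_41 = 162·28 + 167·7 = 73
s_42 = 162·73 + 167·28 = 118
s_43 = 162·118 + 167·73 = 75
s_44 = 162·75 + 167·118 = 112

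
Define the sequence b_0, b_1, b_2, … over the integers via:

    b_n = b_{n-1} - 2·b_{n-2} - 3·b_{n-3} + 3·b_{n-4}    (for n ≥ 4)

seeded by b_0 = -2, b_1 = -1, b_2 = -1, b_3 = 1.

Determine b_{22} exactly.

b_4 = 1·1 + -2·-1 + -3·-1 + 3·-2 = 0
b_5 = 1·0 + -2·1 + -3·-1 + 3·-1 = -2
b_6 = 1·-2 + -2·0 + -3·1 + 3·-1 = -8
b_7 = 1·-8 + -2·-2 + -3·0 + 3·1 = -1
b_8 = 1·-1 + -2·-8 + -3·-2 + 3·0 = 21
b_9 = 1·21 + -2·-1 + -3·-8 + 3·-2 = 41
b_10 = 1·41 + -2·21 + -3·-1 + 3·-8 = -22
b_11 = 1·-22 + -2·41 + -3·21 + 3·-1 = -170
b_12 = 1·-170 + -2·-22 + -3·41 + 3·21 = -186
b_13 = 1·-186 + -2·-170 + -3·-22 + 3·41 = 343
b_14 = 1·343 + -2·-186 + -3·-170 + 3·-22 = 1159
b_15 = 1·1159 + -2·343 + -3·-186 + 3·-170 = 521
b_16 = 1·521 + -2·1159 + -3·343 + 3·-186 = -3384
b_17 = 1·-3384 + -2·521 + -3·1159 + 3·343 = -6874
b_18 = 1·-6874 + -2·-3384 + -3·521 + 3·1159 = 1808
b_19 = 1·1808 + -2·-6874 + -3·-3384 + 3·521 = 27271
b_20 = 1·27271 + -2·1808 + -3·-6874 + 3·-3384 = 34125
b_21 = 1·34125 + -2·27271 + -3·1808 + 3·-6874 = -46463
b_22 = 1·-46463 + -2·34125 + -3·27271 + 3·1808 = -191102

-191102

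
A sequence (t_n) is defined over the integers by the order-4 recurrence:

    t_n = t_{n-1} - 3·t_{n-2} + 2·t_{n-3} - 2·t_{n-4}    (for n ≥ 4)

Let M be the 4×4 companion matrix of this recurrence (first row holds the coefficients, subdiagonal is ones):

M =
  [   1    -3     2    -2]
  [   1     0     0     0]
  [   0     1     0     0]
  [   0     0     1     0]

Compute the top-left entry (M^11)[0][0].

(M^11)[0][0] is the top entry after applying M 11 times to the unit state (1, 0, 0, 0). Equivalently it is h_{14} for the auxiliary sequence (h_n) obeying the same recurrence with h_3 = 1 and h_i = 0 for 0 ≤ i < 3:
h_4 = 1·1 + -3·0 + 2·0 + -2·0 = 1
h_5 = 1·1 + -3·1 + 2·0 + -2·0 = -2
h_6 = 1·-2 + -3·1 + 2·1 + -2·0 = -3
h_7 = 1·-3 + -3·-2 + 2·1 + -2·1 = 3
h_8 = 1·3 + -3·-3 + 2·-2 + -2·1 = 6
h_9 = 1·6 + -3·3 + 2·-3 + -2·-2 = -5
h_10 = 1·-5 + -3·6 + 2·3 + -2·-3 = -11
h_11 = 1·-11 + -3·-5 + 2·6 + -2·3 = 10
h_12 = 1·10 + -3·-11 + 2·-5 + -2·6 = 21
h_13 = 1·21 + -3·10 + 2·-11 + -2·-5 = -21
h_14 = 1·-21 + -3·21 + 2·10 + -2·-11 = -42

-42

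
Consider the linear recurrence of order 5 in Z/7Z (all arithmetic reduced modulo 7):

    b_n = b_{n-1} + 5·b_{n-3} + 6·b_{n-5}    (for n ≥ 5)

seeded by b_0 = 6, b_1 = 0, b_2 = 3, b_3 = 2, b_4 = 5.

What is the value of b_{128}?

b_5 = 1·5 + 0·2 + 5·3 + 0·0 + 6·6 = 0
b_6 = 1·0 + 0·5 + 5·2 + 0·3 + 6·0 = 3
b_7 = 1·3 + 0·0 + 5·5 + 0·2 + 6·3 = 4
b_8 = 1·4 + 0·3 + 5·0 + 0·5 + 6·2 = 2
b_9 = 1·2 + 0·4 + 5·3 + 0·0 + 6·5 = 5
b_10 = 1·5 + 0·2 + 5·4 + 0·3 + 6·0 = 4
Continuing the recurrence:
  b_11 = 4;  b_12 = 4;  b_13 = 1;  b_14 = 2;  b_15 = 4;  b_16 = 5
  b_17 = 4;  b_18 = 2;  b_19 = 4;  b_20 = 6;  b_21 = 4;  b_22 = 6
  b_23 = 6;  b_24 = 1;  b_25 = 4;  b_26 = 2;  b_27 = 1;  b_28 = 1
  b_29 = 3;  b_30 = 4;  b_31 = 0;  b_32 = 0;  b_33 = 5;  b_34 = 2
  b_35 = 5;  b_36 = 2;  b_37 = 5;  b_38 = 4;  b_39 = 5;  b_40 = 4
  b_41 = 1;  b_42 = 0;  b_43 = 2;  b_44 = 2;  b_45 = 5;  b_46 = 0
  b_47 = 3;  b_48 = 5;  b_49 = 3;  b_50 = 6;  b_51 = 3;  b_52 = 1
  b_53 = 5;  b_54 = 3;  b_55 = 2;  b_56 = 3;  b_57 = 3;  b_58 = 1
  b_59 = 6;  b_60 = 5;  b_61 = 0;  b_62 = 6;  b_63 = 2;  b_64 = 3
  b_65 = 0;  b_66 = 3;  b_67 = 5;  b_68 = 3;  b_69 = 1;  b_70 = 5
  b_71 = 3;  b_72 = 3;  b_73 = 4;  b_74 = 4;  b_75 = 0;  b_76 = 3
  b_77 = 6;  b_78 = 2;  b_79 = 6;  b_80 = 1;  b_81 = 1;  b_82 = 4
  b_83 = 0;  b_84 = 6;  b_85 = 4;  b_86 = 3;  b_87 = 1;  b_88 = 0
  b_89 = 2;  b_90 = 3;  b_91 = 0;  b_92 = 2;  b_93 = 3;  b_94 = 1
  b_95 = 1;  b_96 = 2;  b_97 = 5;  b_98 = 0;  b_99 = 2;  b_100 = 5
  b_101 = 3;  b_102 = 1;  b_103 = 5;  b_104 = 4;  b_105 = 4;  b_106 = 5
  b_107 = 3;  b_108 = 4;  b_109 = 4;  b_110 = 1;  b_111 = 2;  b_112 = 5
  b_113 = 6;  b_114 = 5;  b_115 = 1;  b_116 = 1;  b_117 = 0;  b_118 = 6
  b_119 = 6;  b_120 = 5;  b_121 = 6;  b_122 = 1;  b_123 = 6;  b_124 = 2
  b_125 = 2;  b_126 = 5
b_127 = 1·5 + 0·2 + 5·2 + 0·6 + 6·1 = 0
b_128 = 1·0 + 0·5 + 5·2 + 0·2 + 6·6 = 4

4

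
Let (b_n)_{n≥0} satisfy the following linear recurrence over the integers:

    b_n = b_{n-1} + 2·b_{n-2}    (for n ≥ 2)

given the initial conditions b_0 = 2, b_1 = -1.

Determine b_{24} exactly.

5592407

b_2 = 1·-1 + 2·2 = 3
b_3 = 1·3 + 2·-1 = 1
b_4 = 1·1 + 2·3 = 7
b_5 = 1·7 + 2·1 = 9
b_6 = 1·9 + 2·7 = 23
b_7 = 1·23 + 2·9 = 41
b_8 = 1·41 + 2·23 = 87
b_9 = 1·87 + 2·41 = 169
b_10 = 1·169 + 2·87 = 343
b_11 = 1·343 + 2·169 = 681
b_12 = 1·681 + 2·343 = 1367
b_13 = 1·1367 + 2·681 = 2729
b_14 = 1·2729 + 2·1367 = 5463
b_15 = 1·5463 + 2·2729 = 10921
b_16 = 1·10921 + 2·5463 = 21847
b_17 = 1·21847 + 2·10921 = 43689
b_18 = 1·43689 + 2·21847 = 87383
b_19 = 1·87383 + 2·43689 = 174761
b_20 = 1·174761 + 2·87383 = 349527
b_21 = 1·349527 + 2·174761 = 699049
b_22 = 1·699049 + 2·349527 = 1398103
b_23 = 1·1398103 + 2·699049 = 2796201
b_24 = 1·2796201 + 2·1398103 = 5592407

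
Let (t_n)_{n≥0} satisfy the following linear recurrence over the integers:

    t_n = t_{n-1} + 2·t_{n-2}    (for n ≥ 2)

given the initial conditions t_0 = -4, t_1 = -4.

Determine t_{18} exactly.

t_2 = 1·-4 + 2·-4 = -12
t_3 = 1·-12 + 2·-4 = -20
t_4 = 1·-20 + 2·-12 = -44
t_5 = 1·-44 + 2·-20 = -84
t_6 = 1·-84 + 2·-44 = -172
t_7 = 1·-172 + 2·-84 = -340
t_8 = 1·-340 + 2·-172 = -684
t_9 = 1·-684 + 2·-340 = -1364
t_10 = 1·-1364 + 2·-684 = -2732
t_11 = 1·-2732 + 2·-1364 = -5460
t_12 = 1·-5460 + 2·-2732 = -10924
t_13 = 1·-10924 + 2·-5460 = -21844
t_14 = 1·-21844 + 2·-10924 = -43692
t_15 = 1·-43692 + 2·-21844 = -87380
t_16 = 1·-87380 + 2·-43692 = -174764
t_17 = 1·-174764 + 2·-87380 = -349524
t_18 = 1·-349524 + 2·-174764 = -699052

-699052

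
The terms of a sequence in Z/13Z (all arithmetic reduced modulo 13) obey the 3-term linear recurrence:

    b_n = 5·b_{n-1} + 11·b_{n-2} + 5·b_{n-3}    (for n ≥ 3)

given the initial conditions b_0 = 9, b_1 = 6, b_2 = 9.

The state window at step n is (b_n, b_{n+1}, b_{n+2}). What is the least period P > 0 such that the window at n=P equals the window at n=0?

n=0: window = (9, 6, 9)
n=1: window = (6, 9, 0)
n=2: window = (9, 0, 12)
n=3: window = (0, 12, 1)
n=4: window = (12, 1, 7)
n=5: window = (1, 7, 2)
n=6: window = (7, 2, 1)
n=7: window = (2, 1, 10)
n=8: window = (1, 10, 6)
n=9: window = (10, 6, 2)
n=10: window = (6, 2, 9)
n=11: window = (2, 9, 6)
n=12: window = (9, 6, 9)
window at n=12 equals window at n=0 → period = 12

12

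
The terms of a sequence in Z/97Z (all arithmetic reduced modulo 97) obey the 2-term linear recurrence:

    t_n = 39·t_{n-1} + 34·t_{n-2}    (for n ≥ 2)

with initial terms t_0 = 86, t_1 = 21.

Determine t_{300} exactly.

26

t_2 = 39·21 + 34·86 = 57
t_3 = 39·57 + 34·21 = 27
t_4 = 39·27 + 34·57 = 81
t_5 = 39·81 + 34·27 = 3
t_6 = 39·3 + 34·81 = 58
t_7 = 39·58 + 34·3 = 36
t_8 = 39·36 + 34·58 = 78
t_9 = 39·78 + 34·36 = 95
t_10 = 39·95 + 34·78 = 52
t_11 = 39·52 + 34·95 = 20
t_12 = 39·20 + 34·52 = 26
t_13 = 39·26 + 34·20 = 45
t_14 = 39·45 + 34·26 = 20
t_15 = 39·20 + 34·45 = 79
t_16 = 39·79 + 34·20 = 75
t_17 = 39·75 + 34·79 = 82
t_18 = 39·82 + 34·75 = 25
t_19 = 39·25 + 34·82 = 77
t_20 = 39·77 + 34·25 = 70
t_21 = 39·70 + 34·77 = 13
t_22 = 39·13 + 34·70 = 74
t_23 = 39·74 + 34·13 = 30
t_24 = 39·30 + 34·74 = 0
t_25 = 39·0 + 34·30 = 50
t_26 = 39·50 + 34·0 = 10
t_27 = 39·10 + 34·50 = 53
t_28 = 39·53 + 34·10 = 79
t_29 = 39·79 + 34·53 = 33
t_30 = 39·33 + 34·79 = 93
t_31 = 39·93 + 34·33 = 93
t_32 = 39·93 + 34·93 = 96
t_33 = 39·96 + 34·93 = 19
t_34 = 39·19 + 34·96 = 28
t_35 = 39·28 + 34·19 = 89
t_36 = 39·89 + 34·28 = 58
t_37 = 39·58 + 34·89 = 50
t_38 = 39·50 + 34·58 = 42
t_39 = 39·42 + 34·50 = 40
t_40 = 39·40 + 34·42 = 78
t_41 = 39·78 + 34·40 = 37
t_42 = 39·37 + 34·78 = 21
t_43 = 39·21 + 34·37 = 40
t_44 = 39·40 + 34·21 = 43
t_45 = 39·43 + 34·40 = 30
t_46 = 39·30 + 34·43 = 13
t_47 = 39·13 + 34·30 = 72
t_48 = 39·72 + 34·13 = 49
t_49 = 39·49 + 34·72 = 91
t_50 = 39·91 + 34·49 = 74
t_51 = 39·74 + 34·91 = 63
t_52 = 39·63 + 34·74 = 26
t_53 = 39·26 + 34·63 = 52
t_54 = 39·52 + 34·26 = 2
t_55 = 39·2 + 34·52 = 3
t_56 = 39·3 + 34·2 = 88
t_57 = 39·88 + 34·3 = 42
t_58 = 39·42 + 34·88 = 71
t_59 = 39·71 + 34·42 = 26
t_60 = 39·26 + 34·71 = 33
t_61 = 39·33 + 34·26 = 37
t_62 = 39·37 + 34·33 = 43
t_63 = 39·43 + 34·37 = 25
t_64 = 39·25 + 34·43 = 12
t_65 = 39·12 + 34·25 = 57
t_66 = 39·57 + 34·12 = 12
t_67 = 39·12 + 34·57 = 78
t_68 = 39·78 + 34·12 = 55
t_69 = 39·55 + 34·78 = 44
t_70 = 39·44 + 34·55 = 94
t_71 = 39·94 + 34·44 = 21
t_72 = 39·21 + 34·94 = 38
t_73 = 39·38 + 34·21 = 62
t_74 = 39·62 + 34·38 = 24
t_75 = 39·24 + 34·62 = 37
t_76 = 39·37 + 34·24 = 28
t_77 = 39·28 + 34·37 = 22
t_78 = 39·22 + 34·28 = 64
t_79 = 39·64 + 34·22 = 43
t_80 = 39·43 + 34·64 = 70
t_81 = 39·70 + 34·43 = 21
t_82 = 39·21 + 34·70 = 95
t_83 = 39·95 + 34·21 = 54
t_84 = 39·54 + 34·95 = 1
t_85 = 39·1 + 34·54 = 32
t_86 = 39·32 + 34·1 = 21
t_87 = 39·21 + 34·32 = 64
t_88 = 39·64 + 34·21 = 9
t_89 = 39·9 + 34·64 = 5
t_90 = 39·5 + 34·9 = 16
t_91 = 39·16 + 34·5 = 18
t_92 = 39·18 + 34·16 = 82
t_93 = 39·82 + 34·18 = 27
t_94 = 39·27 + 34·82 = 58
t_95 = 39·58 + 34·27 = 76
t_96 = 39·76 + 34·58 = 86
t_97 = 39·86 + 34·76 = 21
(t_96, t_97) = (86, 21) = (t_0, t_1), so the sequence has period 96.
300 ≡ 12 (mod 96), hence t_300 = t_12 = 26.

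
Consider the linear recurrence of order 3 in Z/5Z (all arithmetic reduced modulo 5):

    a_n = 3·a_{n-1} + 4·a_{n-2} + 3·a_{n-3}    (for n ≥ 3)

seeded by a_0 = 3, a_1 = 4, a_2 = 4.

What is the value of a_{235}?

3

a_3 = 3·4 + 4·4 + 3·3 = 2
a_4 = 3·2 + 4·4 + 3·4 = 4
a_5 = 3·4 + 4·2 + 3·4 = 2
a_6 = 3·2 + 4·4 + 3·2 = 3
a_7 = 3·3 + 4·2 + 3·4 = 4
a_8 = 3·4 + 4·3 + 3·2 = 0
a_9 = 3·0 + 4·4 + 3·3 = 0
a_10 = 3·0 + 4·0 + 3·4 = 2
a_11 = 3·2 + 4·0 + 3·0 = 1
a_12 = 3·1 + 4·2 + 3·0 = 1
a_13 = 3·1 + 4·1 + 3·2 = 3
a_14 = 3·3 + 4·1 + 3·1 = 1
a_15 = 3·1 + 4·3 + 3·1 = 3
a_16 = 3·3 + 4·1 + 3·3 = 2
a_17 = 3·2 + 4·3 + 3·1 = 1
a_18 = 3·1 + 4·2 + 3·3 = 0
a_19 = 3·0 + 4·1 + 3·2 = 0
a_20 = 3·0 + 4·0 + 3·1 = 3
a_21 = 3·3 + 4·0 + 3·0 = 4
a_22 = 3·4 + 4·3 + 3·0 = 4
(a_20, a_21, a_22) = (3, 4, 4) = (a_0, a_1, a_2), so the sequence has period 20.
235 ≡ 15 (mod 20), hence a_235 = a_15 = 3.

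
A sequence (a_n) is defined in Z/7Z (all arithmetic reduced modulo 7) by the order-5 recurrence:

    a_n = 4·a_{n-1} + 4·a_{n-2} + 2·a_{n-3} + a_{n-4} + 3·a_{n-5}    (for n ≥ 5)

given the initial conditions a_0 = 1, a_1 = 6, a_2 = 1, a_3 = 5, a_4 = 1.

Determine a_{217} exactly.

4

a_5 = 4·1 + 4·5 + 2·1 + 1·6 + 3·1 = 0
a_6 = 4·0 + 4·1 + 2·5 + 1·1 + 3·6 = 5
a_7 = 4·5 + 4·0 + 2·1 + 1·5 + 3·1 = 2
a_8 = 4·2 + 4·5 + 2·0 + 1·1 + 3·5 = 2
a_9 = 4·2 + 4·2 + 2·5 + 1·0 + 3·1 = 1
a_10 = 4·1 + 4·2 + 2·2 + 1·5 + 3·0 = 0
Continuing the recurrence:
  a_11 = 4;  a_12 = 5;  a_13 = 1;  a_14 = 0;  a_15 = 4;  a_16 = 0
  a_17 = 4;  a_18 = 6;  a_19 = 2;  a_20 = 3;  a_21 = 1;  a_22 = 3
  a_23 = 0;  a_24 = 2;  a_25 = 3;  a_26 = 5;  a_27 = 3;  a_28 = 5
  a_29 = 2;  a_30 = 6;  a_31 = 4;  a_32 = 2;  a_33 = 4;  a_34 = 2
  a_35 = 1;  a_36 = 6;  a_37 = 0;  a_38 = 5;  a_39 = 4;  a_40 = 3
  a_41 = 0;  a_42 = 4;  a_43 = 6;  a_44 = 6;  a_45 = 2;  a_46 = 6
  a_47 = 6;  a_48 = 6;  a_49 = 3;  a_50 = 4;  a_51 = 1;  a_52 = 1
  a_53 = 2;  a_54 = 6;  a_55 = 5;  a_56 = 3;  a_57 = 0;  a_58 = 6
  a_59 = 4;  a_60 = 2;  a_61 = 3;  a_62 = 6;  a_63 = 6;  a_64 = 5
  a_65 = 2;  a_66 = 6;  a_67 = 3;  a_68 = 0;  a_69 = 6;  a_70 = 0
  a_71 = 3;  a_72 = 5;  a_73 = 3;  a_74 = 0;  a_75 = 4;  a_76 = 1
  a_77 = 3;  a_78 = 5;  a_79 = 3;  a_80 = 2;  a_81 = 1;  a_82 = 4
  a_83 = 0;  a_84 = 1;  a_85 = 5;  a_86 = 3;  a_87 = 4;  a_88 = 4
  a_89 = 4;  a_90 = 2;  a_91 = 3;  a_92 = 2;  a_93 = 5;  a_94 = 6
  a_95 = 1;  a_96 = 0;  a_97 = 6;  a_98 = 5;  a_99 = 0;  a_100 = 0
  a_101 = 2;  a_102 = 3;  a_103 = 0;  a_104 = 2;  a_105 = 2;  a_106 = 4
  a_107 = 2;  a_108 = 2;  a_109 = 4;  a_110 = 3;  a_111 = 4;  a_112 = 2
  a_113 = 5;  a_114 = 2;  a_115 = 3;  a_116 = 2;  a_117 = 0;  a_118 = 3
  a_119 = 4;  a_120 = 4;  a_121 = 2;  a_122 = 0;  a_123 = 1;  a_124 = 3
  a_125 = 2;  a_126 = 0;  a_127 = 1;  a_128 = 0;  a_129 = 1;  a_130 = 5
  a_131 = 4;  a_132 = 6;  a_133 = 2;  a_134 = 6;  a_135 = 0;  a_136 = 4
  a_137 = 6;  a_138 = 3;  a_139 = 6;  a_140 = 3;  a_141 = 4;  a_142 = 5
  a_143 = 1;  a_144 = 4;  a_145 = 1;  a_146 = 4;  a_147 = 2;  a_148 = 5
  a_149 = 0;  a_150 = 3;  a_151 = 1;  a_152 = 6;  a_153 = 0;  a_154 = 1
  a_155 = 5;  a_156 = 5;  a_157 = 4;  a_158 = 5;  a_159 = 5;  a_160 = 5
  a_161 = 6;  a_162 = 1;  a_163 = 2;  a_164 = 2;  a_165 = 4;  a_166 = 5
  a_167 = 3;  a_168 = 6;  a_169 = 0;  a_170 = 5;  a_171 = 1;  a_172 = 4
  a_173 = 6;  a_174 = 5;  a_175 = 5;  a_176 = 3;  a_177 = 4;  a_178 = 5
  a_179 = 6;  a_180 = 0;  a_181 = 5;  a_182 = 0;  a_183 = 6;  a_184 = 3
  a_185 = 6;  a_186 = 0;  a_187 = 1;  a_188 = 2;  a_189 = 6;  a_190 = 3
  a_191 = 6;  a_192 = 4;  a_193 = 2;  a_194 = 1;  a_195 = 0;  a_196 = 2
  a_197 = 3;  a_198 = 6;  a_199 = 1;  a_200 = 1;  a_201 = 1;  a_202 = 4
  a_203 = 6;  a_204 = 4;  a_205 = 3;  a_206 = 5;  a_207 = 2;  a_208 = 0
  a_209 = 5;  a_210 = 3;  a_211 = 0;  a_212 = 0;  a_213 = 4;  a_214 = 6
  a_215 = 0
a_216 = 4·0 + 4·6 + 2·4 + 1·0 + 3·0 = 4
a_217 = 4·4 + 4·0 + 2·6 + 1·4 + 3·0 = 4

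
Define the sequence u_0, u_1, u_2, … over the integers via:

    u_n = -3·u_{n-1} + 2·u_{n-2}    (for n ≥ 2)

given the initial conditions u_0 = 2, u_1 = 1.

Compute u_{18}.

u_2 = -3·1 + 2·2 = 1
u_3 = -3·1 + 2·1 = -1
u_4 = -3·-1 + 2·1 = 5
u_5 = -3·5 + 2·-1 = -17
u_6 = -3·-17 + 2·5 = 61
u_7 = -3·61 + 2·-17 = -217
u_8 = -3·-217 + 2·61 = 773
u_9 = -3·773 + 2·-217 = -2753
u_10 = -3·-2753 + 2·773 = 9805
u_11 = -3·9805 + 2·-2753 = -34921
u_12 = -3·-34921 + 2·9805 = 124373
u_13 = -3·124373 + 2·-34921 = -442961
u_14 = -3·-442961 + 2·124373 = 1577629
u_15 = -3·1577629 + 2·-442961 = -5618809
u_16 = -3·-5618809 + 2·1577629 = 20011685
u_17 = -3·20011685 + 2·-5618809 = -71272673
u_18 = -3·-71272673 + 2·20011685 = 253841389

253841389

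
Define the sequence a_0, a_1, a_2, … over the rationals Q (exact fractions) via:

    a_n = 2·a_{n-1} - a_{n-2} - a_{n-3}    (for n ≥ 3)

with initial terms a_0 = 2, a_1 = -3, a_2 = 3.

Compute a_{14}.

a_3 = 2·3 + -1·-3 + -1·2 = 7
a_4 = 2·7 + -1·3 + -1·-3 = 14
a_5 = 2·14 + -1·7 + -1·3 = 18
a_6 = 2·18 + -1·14 + -1·7 = 15
a_7 = 2·15 + -1·18 + -1·14 = -2
a_8 = 2·-2 + -1·15 + -1·18 = -37
a_9 = 2·-37 + -1·-2 + -1·15 = -87
a_10 = 2·-87 + -1·-37 + -1·-2 = -135
a_11 = 2·-135 + -1·-87 + -1·-37 = -146
a_12 = 2·-146 + -1·-135 + -1·-87 = -70
a_13 = 2·-70 + -1·-146 + -1·-135 = 141
a_14 = 2·141 + -1·-70 + -1·-146 = 498

498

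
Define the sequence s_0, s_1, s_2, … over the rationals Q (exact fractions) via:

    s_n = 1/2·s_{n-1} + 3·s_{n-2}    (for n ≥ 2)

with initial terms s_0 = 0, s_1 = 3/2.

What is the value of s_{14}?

112993923/16384

s_2 = 1/2·3/2 + 3·0 = 3/4
s_3 = 1/2·3/4 + 3·3/2 = 39/8
s_4 = 1/2·39/8 + 3·3/4 = 75/16
s_5 = 1/2·75/16 + 3·39/8 = 543/32
s_6 = 1/2·543/32 + 3·75/16 = 1443/64
s_7 = 1/2·1443/64 + 3·543/32 = 7959/128
s_8 = 1/2·7959/128 + 3·1443/64 = 25275/256
s_9 = 1/2·25275/256 + 3·7959/128 = 120783/512
s_10 = 1/2·120783/512 + 3·25275/256 = 424083/1024
s_11 = 1/2·424083/1024 + 3·120783/512 = 1873479/2048
s_12 = 1/2·1873479/2048 + 3·424083/1024 = 6962475/4096
s_13 = 1/2·6962475/4096 + 3·1873479/2048 = 29444223/8192
s_14 = 1/2·29444223/8192 + 3·6962475/4096 = 112993923/16384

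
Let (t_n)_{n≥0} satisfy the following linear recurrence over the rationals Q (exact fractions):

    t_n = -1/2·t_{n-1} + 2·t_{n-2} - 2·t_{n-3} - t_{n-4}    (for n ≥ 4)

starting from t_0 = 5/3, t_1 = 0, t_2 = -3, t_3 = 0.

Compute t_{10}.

-53695/192

t_4 = -1/2·0 + 2·-3 + -2·0 + -1·5/3 = -23/3
t_5 = -1/2·-23/3 + 2·0 + -2·-3 + -1·0 = 59/6
t_6 = -1/2·59/6 + 2·-23/3 + -2·0 + -1·-3 = -69/4
t_7 = -1/2·-69/4 + 2·59/6 + -2·-23/3 + -1·0 = 349/8
t_8 = -1/2·349/8 + 2·-69/4 + -2·59/6 + -1·-23/3 = -1093/16
t_9 = -1/2·-1093/16 + 2·349/8 + -2·-69/4 + -1·59/6 = 14023/96
t_10 = -1/2·14023/96 + 2·-1093/16 + -2·349/8 + -1·-69/4 = -53695/192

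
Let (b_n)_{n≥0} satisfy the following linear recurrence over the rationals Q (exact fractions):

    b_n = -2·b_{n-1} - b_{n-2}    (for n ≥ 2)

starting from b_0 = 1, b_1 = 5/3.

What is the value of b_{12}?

b_2 = -2·5/3 + -1·1 = -13/3
b_3 = -2·-13/3 + -1·5/3 = 7
b_4 = -2·7 + -1·-13/3 = -29/3
b_5 = -2·-29/3 + -1·7 = 37/3
b_6 = -2·37/3 + -1·-29/3 = -15
b_7 = -2·-15 + -1·37/3 = 53/3
b_8 = -2·53/3 + -1·-15 = -61/3
b_9 = -2·-61/3 + -1·53/3 = 23
b_10 = -2·23 + -1·-61/3 = -77/3
b_11 = -2·-77/3 + -1·23 = 85/3
b_12 = -2·85/3 + -1·-77/3 = -31

-31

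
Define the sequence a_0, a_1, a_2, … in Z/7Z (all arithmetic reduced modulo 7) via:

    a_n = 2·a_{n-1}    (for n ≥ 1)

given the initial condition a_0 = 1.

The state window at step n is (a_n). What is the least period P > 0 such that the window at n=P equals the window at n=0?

n=0: window = (1)
n=1: window = (2)
n=2: window = (4)
n=3: window = (1)
window at n=3 equals window at n=0 → period = 3

3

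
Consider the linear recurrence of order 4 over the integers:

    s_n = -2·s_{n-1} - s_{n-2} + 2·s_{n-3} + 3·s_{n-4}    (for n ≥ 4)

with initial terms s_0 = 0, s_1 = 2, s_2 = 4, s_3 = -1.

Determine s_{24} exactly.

s_4 = -2·-1 + -1·4 + 2·2 + 3·0 = 2
s_5 = -2·2 + -1·-1 + 2·4 + 3·2 = 11
s_6 = -2·11 + -1·2 + 2·-1 + 3·4 = -14
s_7 = -2·-14 + -1·11 + 2·2 + 3·-1 = 18
s_8 = -2·18 + -1·-14 + 2·11 + 3·2 = 6
s_9 = -2·6 + -1·18 + 2·-14 + 3·11 = -25
s_10 = -2·-25 + -1·6 + 2·18 + 3·-14 = 38
s_11 = -2·38 + -1·-25 + 2·6 + 3·18 = 15
s_12 = -2·15 + -1·38 + 2·-25 + 3·6 = -100
s_13 = -2·-100 + -1·15 + 2·38 + 3·-25 = 186
s_14 = -2·186 + -1·-100 + 2·15 + 3·38 = -128
s_15 = -2·-128 + -1·186 + 2·-100 + 3·15 = -85
s_16 = -2·-85 + -1·-128 + 2·186 + 3·-100 = 370
s_17 = -2·370 + -1·-85 + 2·-128 + 3·186 = -353
s_18 = -2·-353 + -1·370 + 2·-85 + 3·-128 = -218
s_19 = -2·-218 + -1·-353 + 2·370 + 3·-85 = 1274
s_20 = -2·1274 + -1·-218 + 2·-353 + 3·370 = -1926
s_21 = -2·-1926 + -1·1274 + 2·-218 + 3·-353 = 1083
s_22 = -2·1083 + -1·-1926 + 2·1274 + 3·-218 = 1654
s_23 = -2·1654 + -1·1083 + 2·-1926 + 3·1274 = -4421
s_24 = -2·-4421 + -1·1654 + 2·1083 + 3·-1926 = 3576

3576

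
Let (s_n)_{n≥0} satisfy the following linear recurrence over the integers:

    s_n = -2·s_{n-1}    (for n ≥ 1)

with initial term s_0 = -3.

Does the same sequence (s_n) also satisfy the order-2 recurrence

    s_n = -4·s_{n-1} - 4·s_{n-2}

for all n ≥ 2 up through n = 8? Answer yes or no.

Terms s_0..s_8: -3, 6, -12, 24, -48, 96, -192, 384, -768
n=2: candidate gives -12, actual s_2 = -12 ✓
n=3: candidate gives 24, actual s_3 = 24 ✓
n=4: candidate gives -48, actual s_4 = -48 ✓
n=5: candidate gives 96, actual s_5 = 96 ✓
n=6: candidate gives -192, actual s_6 = -192 ✓
n=7: candidate gives 384, actual s_7 = 384 ✓
n=8: candidate gives -768, actual s_8 = -768 ✓

yes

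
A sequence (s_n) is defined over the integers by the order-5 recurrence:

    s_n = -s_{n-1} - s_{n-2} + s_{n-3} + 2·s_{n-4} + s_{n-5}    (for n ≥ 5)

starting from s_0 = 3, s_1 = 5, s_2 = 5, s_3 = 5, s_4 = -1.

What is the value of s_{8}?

s_5 = -1·-1 + -1·5 + 1·5 + 2·5 + 1·3 = 14
s_6 = -1·14 + -1·-1 + 1·5 + 2·5 + 1·5 = 7
s_7 = -1·7 + -1·14 + 1·-1 + 2·5 + 1·5 = -7
s_8 = -1·-7 + -1·7 + 1·14 + 2·-1 + 1·5 = 17

17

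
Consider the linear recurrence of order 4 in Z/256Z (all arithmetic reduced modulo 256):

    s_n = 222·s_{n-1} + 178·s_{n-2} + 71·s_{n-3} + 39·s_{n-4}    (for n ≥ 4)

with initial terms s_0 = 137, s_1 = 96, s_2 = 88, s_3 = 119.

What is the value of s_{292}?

s_4 = 222·119 + 178·88 + 71·96 + 39·137 = 225
s_5 = 222·225 + 178·119 + 71·88 + 39·96 = 228
s_6 = 222·228 + 178·225 + 71·119 + 39·88 = 147
s_7 = 222·147 + 178·228 + 71·225 + 39·119 = 138
s_8 = 222·138 + 178·147 + 71·228 + 39·225 = 101
s_9 = 222·101 + 178·138 + 71·147 + 39·228 = 11
Continuing the recurrence:
  s_10 = 111;  s_11 = 241;  s_12 = 156;  s_13 = 80;  s_14 = 152;  s_15 = 107
  s_16 = 110;  s_17 = 34;  s_18 = 205;  s_19 = 57;  s_20 = 40;  s_21 = 91
  s_22 = 196;  s_23 = 5;  s_24 = 243;  s_25 = 109;  s_26 = 187;  s_27 = 28
  s_28 = 142;  s_29 = 20;  s_30 = 85;  s_31 = 68;  s_32 = 64;  s_33 = 103
  s_34 = 161;  s_35 = 88;  s_36 = 147;  s_37 = 2;  s_38 = 225;  s_39 = 175
  s_40 = 39;  s_41 = 53;  s_42 = 228;  s_43 = 12;  s_44 = 148;  s_45 = 255
  s_46 = 26;  s_47 = 186;  s_48 = 165;  s_49 = 121;  s_50 = 52;  s_51 = 83
  s_52 = 212;  s_53 = 105;  s_54 = 103;  s_55 = 197;  s_56 = 223;  s_57 = 236
  s_58 = 10;  s_59 = 160;  s_60 = 33;  s_61 = 152;  s_62 = 168;  s_63 = 231
  s_64 = 81;  s_65 = 156;  s_66 = 67;  s_67 = 58;  s_68 = 125;  s_69 = 19
  s_70 = 175;  s_71 = 121;  s_72 = 236;  s_73 = 56;  s_74 = 224;  s_75 = 19
  s_76 = 182;  s_77 = 178;  s_78 = 77;  s_79 = 233;  s_80 = 176;  s_81 = 27
  s_82 = 36;  s_83 = 77;  s_84 = 27;  s_85 = 13;  s_86 = 227;  s_87 = 28
  s_88 = 214;  s_89 = 252;  s_90 = 173;  s_91 = 220;  s_92 = 144;  s_93 = 55
  s_94 = 49;  s_95 = 48;  s_96 = 227;  s_97 = 50;  s_98 = 249;  s_99 = 247
  s_100 = 199;  s_101 = 253;  s_102 = 52;  s_103 = 212;  s_104 = 124;  s_105 = 231
  s_106 = 66;  s_107 = 138;  s_108 = 133;  s_109 = 201;  s_110 = 28;  s_111 = 243
  s_112 = 52;  s_113 = 113;  s_114 = 207;  s_115 = 133;  s_116 = 135;  s_117 = 44
  s_118 = 114;  s_119 = 40;  s_120 = 185;  s_121 = 144;  s_122 = 248;  s_123 = 151
  s_124 = 129;  s_125 = 148;  s_126 = 179;  s_127 = 234;  s_128 = 21;  s_129 = 27
  s_130 = 47;  s_131 = 1;  s_132 = 60;  s_133 = 224;  s_134 = 104;  s_135 = 187
  s_136 = 190;  s_137 = 194;  s_138 = 13;  s_139 = 89;  s_140 = 248;  s_141 = 27
  s_142 = 132;  s_143 = 149;  s_144 = 67;  s_145 = 109;  s_146 = 139;  s_147 = 156
  s_148 = 94;  s_149 = 36;  s_150 = 5;  s_151 = 52;  s_152 = 224;  s_153 = 71
  s_154 = 129;  s_155 = 72;  s_156 = 243;  s_157 = 98;  s_158 = 145;  s_159 = 63
  s_160 = 167;  s_161 = 197;  s_162 = 132;  s_163 = 92;  s_164 = 164;  s_165 = 207
  s_166 = 42;  s_167 = 218;  s_168 = 165;  s_169 = 217;  s_170 = 196;  s_171 = 211
  s_172 = 148;  s_173 = 121;  s_174 = 55;  s_175 = 5;  s_176 = 175;  s_177 = 236
  s_178 = 26;  s_179 = 240;  s_180 = 81;  s_181 = 72;  s_182 = 72;  s_183 = 135
  s_184 = 113;  s_185 = 204;  s_186 = 227;  s_187 = 154;  s_188 = 45;  s_189 = 35
  s_190 = 239;  s_191 = 137;  s_192 = 140;  s_193 = 72;  s_194 = 48;  s_195 = 99
  s_196 = 134;  s_197 = 82;  s_198 = 13;  s_199 = 137;  s_200 = 0;  s_201 = 91
  s_202 = 228;  s_203 = 221;  s_204 = 107;  s_205 = 141;  s_206 = 179;  s_207 = 156
  s_208 = 38;  s_209 = 140;  s_210 = 93;  s_211 = 76;  s_212 = 48;  s_213 = 151
  s_214 = 145;  s_215 = 160;  s_216 = 195;  s_217 = 146;  s_218 = 169;  s_219 = 135
  s_220 = 199;  s_221 = 141;  s_222 = 212;  s_223 = 164;  s_224 = 12;  s_225 = 183
  s_226 = 210;  s_227 = 170;  s_228 = 5;  s_229 = 169;  s_230 = 44;  s_231 = 243
  s_232 = 244;  s_233 = 129;  s_234 = 159;  s_235 = 69;  s_236 = 87;  s_237 = 44
  s_238 = 2;  s_239 = 248;  s_240 = 233;  s_241 = 192;  s_242 = 152;  s_243 = 183
  s_244 = 33;  s_245 = 68;  s_246 = 211;  s_247 = 74;  s_248 = 197;  s_249 = 43
  s_250 = 239;  s_251 = 17;  s_252 = 220;  s_253 = 112;  s_254 = 56;  s_255 = 11
  s_256 = 14;  s_257 = 98;  s_258 = 77;  s_259 = 121;  s_260 = 200;  s_261 = 219
  s_262 = 68;  s_263 = 37;  s_264 = 147;  s_265 = 109;  s_266 = 91;  s_267 = 28
  s_268 = 46;  s_269 = 52;  s_270 = 181;  s_271 = 36;  s_272 = 128;  s_273 = 39
  s_274 = 97;  s_275 = 56;  s_276 = 83;  s_277 = 194;  s_278 = 65;  s_279 = 207
  s_280 = 39;  s_281 = 85;  s_282 = 36;  s_283 = 172;  s_284 = 180;  s_285 = 159
  s_286 = 58;  s_287 = 250;  s_288 = 165;  s_289 = 57;  s_290 = 84
s_291 = 222·84 + 178·57 + 71·165 + 39·250 = 83
s_292 = 222·83 + 178·84 + 71·57 + 39·165 = 84

84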